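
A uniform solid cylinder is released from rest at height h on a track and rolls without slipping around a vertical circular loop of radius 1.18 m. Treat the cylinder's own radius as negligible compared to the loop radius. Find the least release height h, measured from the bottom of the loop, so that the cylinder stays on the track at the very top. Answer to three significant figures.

h_min ≈ 3.25 m

Here I = (1/2)MR², so the shape factor k = I/(MR²) = 0.5.
At the top of the loop, the minimum-contact condition is Mg = Mv_top²/r, so v_top² = gr.
With ω = v/R, the kinetic energy at speed v is ½(1+k)Mv² = (3/4)Mv².
Energy conservation from release (height h) to the top (height 2r): Mgh = Mg(2r) + (3/4)M·gr.
Thus h_min = 2r + (1+k)r/2 = r(2 + 1.5/2) = 1.18 × 2.75 ≈ 3.25 m.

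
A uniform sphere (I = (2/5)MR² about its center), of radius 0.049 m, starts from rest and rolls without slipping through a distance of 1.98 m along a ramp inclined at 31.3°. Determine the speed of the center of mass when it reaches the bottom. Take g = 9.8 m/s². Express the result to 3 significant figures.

v ≈ 3.79 m/s

The moment of inertia is (2/5)MR², giving k ≡ I/(MR²) = 0.4.
The rolling condition ω = v/R makes the rotational term ½I(v/R)² = ½kMv², so KE_total = ½(1+k)Mv² = (7/10)Mv².
The vertical drop is h = L sinθ = 1.98 × sin31.3° = 1.029 m.
Setting Mgh = (7/10)Mv² gives v = √(2gh/(1+k)) = √(2·9.8·1.029/1.4) ≈ 3.79 m/s.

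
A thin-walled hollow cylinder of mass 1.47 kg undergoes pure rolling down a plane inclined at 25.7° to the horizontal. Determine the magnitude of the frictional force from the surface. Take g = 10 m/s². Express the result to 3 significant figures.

The moment of inertia is MR², giving k ≡ I/(MR²) = 1.
Translational: Mg sinθ − f = Ma. Rotational about the CM: fR = Iα = kMRa, so f = kMa.
Combining, a = g sinθ/(1+k) and f = kMa = kMg sinθ/(1+k).
f = 1 × 1.47 × 10 × sin25.7° / 2 ≈ 3.19 N.

f ≈ 3.19 N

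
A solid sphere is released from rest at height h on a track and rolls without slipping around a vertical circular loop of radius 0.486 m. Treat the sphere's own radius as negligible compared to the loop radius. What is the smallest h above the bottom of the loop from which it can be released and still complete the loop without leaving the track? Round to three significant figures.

Here I = (2/5)MR², so the shape factor k = I/(MR²) = 0.4.
At the top, contact is just lost when gravity alone supplies the centripetal force: Mg = Mv_top²/r, i.e. v_top² = gr.
With ω = v/R, the kinetic energy at speed v is ½(1+k)Mv² = (7/10)Mv².
Energy conservation from release (height h) to the top (height 2r): Mgh = Mg(2r) + (7/10)M·gr.
Thus h_min = 2r + (1+k)r/2 = r(2 + 1.4/2) = 0.486 × 2.7 ≈ 1.31 m.

h_min ≈ 1.31 m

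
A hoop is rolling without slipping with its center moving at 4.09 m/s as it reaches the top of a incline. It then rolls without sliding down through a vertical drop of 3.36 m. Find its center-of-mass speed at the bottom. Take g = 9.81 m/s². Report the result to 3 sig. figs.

v ≈ 7.05 m/s

For this body I = MR², i.e. k = I/(MR²) = 1.
Since it rolls without slipping, ω = v/R and KE = ½Mv² + ½Iω² = ½(1+k)Mv² = Mv².
Conserving energy between top and bottom: Mv² = Mv₀² + Mgh, hence v² = v₀² + 2gh/(1+k).
v = √(4.09² + 2×9.81×3.36/2) = √49.69 ≈ 7.05 m/s.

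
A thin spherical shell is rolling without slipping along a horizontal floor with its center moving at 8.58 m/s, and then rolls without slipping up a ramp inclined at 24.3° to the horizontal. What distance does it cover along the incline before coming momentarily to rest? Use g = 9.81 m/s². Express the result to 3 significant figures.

d ≈ 15.2 m

With I = (2/3)MR², the ratio k = I/(MR²) is 2/3.
Since it rolls without slipping, ω = v/R and KE = ½Mv² + ½Iω² = ½(1+k)Mv² = (5/6)Mv².
Setting this equal to Mgh gives the vertical rise h = (1+k)v₀²/(2g) = 1.667×8.58²/(2×9.81) = 6.254 m.
Along the incline, d = h/sinθ = 6.254/sin24.3° ≈ 15.2 m.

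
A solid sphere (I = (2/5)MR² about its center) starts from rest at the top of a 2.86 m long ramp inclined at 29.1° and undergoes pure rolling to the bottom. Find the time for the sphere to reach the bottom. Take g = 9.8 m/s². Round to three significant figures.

t ≈ 1.30 s

The moment of inertia is (2/5)MR², giving k ≡ I/(MR²) = 0.4.
Translational: Mg sinθ − f = Ma. Rotational about the CM: fR = Iα = kMRa, so f = kMa.
Hence a = g sinθ/(1+k) = 9.8×sin29.1°/1.4 = 3.404 m/s².
With constant a from rest, t = √(2L/a) = √(2·2.86/3.404) ≈ 1.30 s.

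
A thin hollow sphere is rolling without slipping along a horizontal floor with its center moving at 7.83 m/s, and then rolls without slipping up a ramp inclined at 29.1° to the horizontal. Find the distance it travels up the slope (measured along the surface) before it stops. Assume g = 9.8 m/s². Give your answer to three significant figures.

d ≈ 10.7 m

Here I = (2/3)MR², so the shape factor k = I/(MR²) = 2/3.
The rolling condition ω = v/R makes the rotational term ½I(v/R)² = ½kMv², so KE_total = ½(1+k)Mv² = (5/6)Mv².
Setting this equal to Mgh gives the vertical rise h = (1+k)v₀²/(2g) = 1.667×7.83²/(2×9.8) = 5.213 m.
Along the incline, d = h/sinθ = 5.213/sin29.1° ≈ 10.7 m.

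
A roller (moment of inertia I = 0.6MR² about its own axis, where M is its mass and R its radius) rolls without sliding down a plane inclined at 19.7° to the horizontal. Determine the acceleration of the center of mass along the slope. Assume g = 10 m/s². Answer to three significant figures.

a ≈ 2.11 m/s²

The moment of inertia is 0.6MR², giving k ≡ I/(MR²) = 0.6.
Newton's second law down the slope: Mg sinθ − f = Ma. The torque equation fR = Iα (with α = a/R) gives f = kMa.
Eliminating f: Mg sinθ = (1+k)Ma, so a = g sinθ/(1+k) = 10 × sin19.7° / 1.6 ≈ 2.11 m/s².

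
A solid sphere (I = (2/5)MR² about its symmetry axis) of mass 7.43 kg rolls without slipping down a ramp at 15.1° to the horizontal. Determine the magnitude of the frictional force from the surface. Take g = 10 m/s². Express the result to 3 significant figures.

For this body I = (2/5)MR², i.e. k = I/(MR²) = 0.4.
Along the incline Mg sinθ − f = Ma, and torque about the center fR = Iα = kMR²(a/R) gives f = kMa.
Combining, a = g sinθ/(1+k) and f = kMa = kMg sinθ/(1+k).
f = 0.4 × 7.43 × 10 × sin15.1° / 1.4 ≈ 5.53 N.

f ≈ 5.53 N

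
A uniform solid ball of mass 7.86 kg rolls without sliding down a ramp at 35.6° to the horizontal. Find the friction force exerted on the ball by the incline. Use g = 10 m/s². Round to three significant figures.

The moment of inertia is (2/5)MR², giving k ≡ I/(MR²) = 0.4.
Along the incline Mg sinθ − f = Ma, and torque about the center fR = Iα = kMR²(a/R) gives f = kMa.
Combining, a = g sinθ/(1+k) and f = kMa = kMg sinθ/(1+k).
f = 0.4 × 7.86 × 10 × sin35.6° / 1.4 ≈ 13.1 N.

f ≈ 13.1 N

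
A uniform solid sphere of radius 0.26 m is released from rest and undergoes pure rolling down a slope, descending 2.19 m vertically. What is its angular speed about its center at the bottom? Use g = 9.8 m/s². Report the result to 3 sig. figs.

For this body I = (2/5)MR², i.e. k = I/(MR²) = 0.4.
Rolling without slipping gives ω = v/R, so the total kinetic energy is ½Mv² + ½Iω² = ½(1+k)Mv² = (7/10)Mv².
Energy conservation Mgh = ½(1+k)Mv² gives v = √(2gh/(1+k)) = √(2 × 9.8 × 2.19 / 1.4) = 5.537 m/s.
Then ω = v/R = 5.537 / 0.26 ≈ 21.3 rad/s.

ω ≈ 21.3 rad/s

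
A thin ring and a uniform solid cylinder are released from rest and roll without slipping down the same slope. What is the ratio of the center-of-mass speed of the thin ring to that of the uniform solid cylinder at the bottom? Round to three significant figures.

v_ratio ≈ 0.866

Each satisfies Mgh = ½(1+k)Mv² with k = I/(MR²), so v ∝ 1/√(1+k).
For the thin ring k = 1; for the uniform solid cylinder k = 0.5.
v₁/v₂ = √((1+k₂)/(1+k₁)) = √(1.5/2) ≈ 0.866.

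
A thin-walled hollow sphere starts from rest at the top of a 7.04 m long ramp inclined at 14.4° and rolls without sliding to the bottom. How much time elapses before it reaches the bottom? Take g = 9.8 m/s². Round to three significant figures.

Here I = (2/3)MR², so the shape factor k = I/(MR²) = 2/3.
Translational: Mg sinθ − f = Ma. Rotational about the CM: fR = Iα = kMRa, so f = kMa.
Hence a = g sinθ/(1+k) = 9.8×sin14.4°/1.667 = 1.462 m/s².
With constant a from rest, t = √(2L/a) = √(2·7.04/1.462) ≈ 3.10 s.

t ≈ 3.10 s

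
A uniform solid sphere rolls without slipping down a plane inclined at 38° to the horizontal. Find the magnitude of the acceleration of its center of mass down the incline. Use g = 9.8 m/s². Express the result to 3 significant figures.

For this body I = (2/5)MR², i.e. k = I/(MR²) = 0.4.
Newton's second law down the slope: Mg sinθ − f = Ma. The torque equation fR = Iα (with α = a/R) gives f = kMa.
Eliminating f: Mg sinθ = (1+k)Ma, so a = g sinθ/(1+k) = 9.8 × sin38° / 1.4 ≈ 4.31 m/s².

a ≈ 4.31 m/s²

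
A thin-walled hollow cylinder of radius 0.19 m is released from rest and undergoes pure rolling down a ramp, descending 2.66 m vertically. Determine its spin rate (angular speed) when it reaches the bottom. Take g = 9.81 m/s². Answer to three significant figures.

ω ≈ 26.9 rad/s

With I = MR², the ratio k = I/(MR²) is 1.
Since it rolls without slipping, ω = v/R and KE = ½Mv² + ½Iω² = ½(1+k)Mv² = Mv².
Energy conservation Mgh = ½(1+k)Mv² gives v = √(2gh/(1+k)) = √(2 × 9.81 × 2.66 / 2) = 5.108 m/s.
The angular speed follows from ω = v/R = 5.108/0.19 ≈ 26.9 rad/s.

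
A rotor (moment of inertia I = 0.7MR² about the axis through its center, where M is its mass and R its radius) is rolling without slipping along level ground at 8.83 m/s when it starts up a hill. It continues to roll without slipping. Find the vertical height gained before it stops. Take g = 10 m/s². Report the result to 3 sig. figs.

The moment of inertia is 0.7MR², giving k ≡ I/(MR²) = 0.7.
Rolling without slipping gives ω = v/R, so the total kinetic energy is ½Mv² + ½Iω² = ½(1+k)Mv² = (17/20)Mv².
At the top the kinetic energy is zero, so (17/20)Mv₀² = Mgh.
Thus h = (1+k)v₀²/(2g) = 1.7 × 8.83² / (2 × 10) ≈ 6.63 m.

h ≈ 6.63 m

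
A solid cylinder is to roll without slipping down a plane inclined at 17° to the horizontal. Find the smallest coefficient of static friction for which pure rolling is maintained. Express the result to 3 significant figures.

For this body I = (1/2)MR², i.e. k = I/(MR²) = 0.5.
Newton's second law down the slope: Mg sinθ − f = Ma. The torque equation fR = Iα (with α = a/R) gives f = kMa.
These give a = g sinθ/(1+k) and the required friction f = kMg sinθ/(1+k).
With N = Mg cosθ, the no-slip condition f ≤ μN gives μ_min = f/N = k tanθ/(1+k).
μ_min = 0.5 × tan17° / 1.5 ≈ 0.102.

μ_min ≈ 0.102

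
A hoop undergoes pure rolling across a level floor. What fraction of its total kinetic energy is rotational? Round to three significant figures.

fraction ≈ 0.500

With I = MR², the ratio k = I/(MR²) is 1.
Since ω = v/R, the translational part is ½Mv² and the rotational part is ½I(v/R)² = ½kMv²; the total is ½(1+k)Mv².
The rotational fraction is therefore k/(1+k) = 1/2 ≈ 0.500.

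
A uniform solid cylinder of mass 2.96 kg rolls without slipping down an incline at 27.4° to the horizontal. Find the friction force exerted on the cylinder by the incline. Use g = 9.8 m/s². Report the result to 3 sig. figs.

With I = (1/2)MR², the ratio k = I/(MR²) is 0.5.
Translational: Mg sinθ − f = Ma. Rotational about the CM: fR = Iα = kMRa, so f = kMa.
Combining, a = g sinθ/(1+k) and f = kMa = kMg sinθ/(1+k).
f = 0.5 × 2.96 × 9.8 × sin27.4° / 1.5 ≈ 4.45 N.

f ≈ 4.45 N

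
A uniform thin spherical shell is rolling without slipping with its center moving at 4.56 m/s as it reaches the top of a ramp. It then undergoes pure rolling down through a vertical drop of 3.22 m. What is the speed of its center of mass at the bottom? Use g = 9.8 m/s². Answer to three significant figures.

For this body I = (2/3)MR², i.e. k = I/(MR²) = 2/3.
The rolling condition ω = v/R makes the rotational term ½I(v/R)² = ½kMv², so KE_total = ½(1+k)Mv² = (5/6)Mv².
Conserving energy between top and bottom: (5/6)Mv² = (5/6)Mv₀² + Mgh, hence v² = v₀² + 2gh/(1+k).
v = √(4.56² + 2×9.8×3.22/1.667) = √58.66 ≈ 7.66 m/s.

v ≈ 7.66 m/s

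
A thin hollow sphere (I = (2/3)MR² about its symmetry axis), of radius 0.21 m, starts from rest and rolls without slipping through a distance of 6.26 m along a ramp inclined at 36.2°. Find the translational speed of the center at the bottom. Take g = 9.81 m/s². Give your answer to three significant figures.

v ≈ 6.60 m/s

With I = (2/3)MR², the ratio k = I/(MR²) is 2/3.
Rolling without slipping gives ω = v/R, so the total kinetic energy is ½Mv² + ½Iω² = ½(1+k)Mv² = (5/6)Mv².
The vertical drop is h = L sinθ = 6.26 × sin36.2° = 3.697 m.
Setting Mgh = (5/6)Mv² gives v = √(2gh/(1+k)) = √(2·9.81·3.697/1.667) ≈ 6.60 m/s.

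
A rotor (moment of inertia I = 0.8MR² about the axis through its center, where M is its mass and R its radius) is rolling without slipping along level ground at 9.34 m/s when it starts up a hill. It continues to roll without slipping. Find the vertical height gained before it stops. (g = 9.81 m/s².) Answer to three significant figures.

Here I = 0.8MR², so the shape factor k = I/(MR²) = 0.8.
The rolling condition ω = v/R makes the rotational term ½I(v/R)² = ½kMv², so KE_total = ½(1+k)Mv² = (9/10)Mv².
At the top the kinetic energy is zero, so (9/10)Mv₀² = Mgh.
Thus h = (1+k)v₀²/(2g) = 1.8 × 9.34² / (2 × 9.81) ≈ 8.00 m.

h ≈ 8.00 m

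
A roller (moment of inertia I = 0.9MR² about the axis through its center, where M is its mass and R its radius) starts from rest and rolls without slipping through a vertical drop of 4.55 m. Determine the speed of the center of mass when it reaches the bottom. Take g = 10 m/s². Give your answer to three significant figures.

v ≈ 6.92 m/s

With I = 0.9MR², the ratio k = I/(MR²) is 0.9.
The rolling condition ω = v/R makes the rotational term ½I(v/R)² = ½kMv², so KE_total = ½(1+k)Mv² = (19/20)Mv².
Setting Mgh = (19/20)Mv² gives v = √(2gh/(1+k)) = √(2·10·4.55/1.9) ≈ 6.92 m/s.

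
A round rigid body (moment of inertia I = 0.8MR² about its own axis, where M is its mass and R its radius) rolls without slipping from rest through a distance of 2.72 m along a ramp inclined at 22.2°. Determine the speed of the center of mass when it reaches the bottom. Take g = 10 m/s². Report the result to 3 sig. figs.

For this body I = 0.8MR², i.e. k = I/(MR²) = 0.8.
Since it rolls without slipping, ω = v/R and KE = ½Mv² + ½Iω² = ½(1+k)Mv² = (9/10)Mv².
The vertical drop is h = L sinθ = 2.72 × sin22.2° = 1.028 m.
Setting Mgh = (9/10)Mv² gives v = √(2gh/(1+k)) = √(2·10·1.028/1.8) ≈ 3.38 m/s.

v ≈ 3.38 m/s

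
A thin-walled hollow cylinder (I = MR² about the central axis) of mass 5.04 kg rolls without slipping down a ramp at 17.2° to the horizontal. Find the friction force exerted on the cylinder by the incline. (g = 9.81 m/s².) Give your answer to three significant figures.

f ≈ 7.31 N

With I = MR², the ratio k = I/(MR²) is 1.
Translational: Mg sinθ − f = Ma. Rotational about the CM: fR = Iα = kMRa, so f = kMa.
Combining, a = g sinθ/(1+k) and f = kMa = kMg sinθ/(1+k).
f = 1 × 5.04 × 9.81 × sin17.2° / 2 ≈ 7.31 N.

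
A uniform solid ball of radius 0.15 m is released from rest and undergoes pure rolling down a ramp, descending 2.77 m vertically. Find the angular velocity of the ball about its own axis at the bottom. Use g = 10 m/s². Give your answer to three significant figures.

The moment of inertia is (2/5)MR², giving k ≡ I/(MR²) = 0.4.
The rolling condition ω = v/R makes the rotational term ½I(v/R)² = ½kMv², so KE_total = ½(1+k)Mv² = (7/10)Mv².
Energy conservation Mgh = ½(1+k)Mv² gives v = √(2gh/(1+k)) = √(2 × 10 × 2.77 / 1.4) = 6.291 m/s.
The angular speed follows from ω = v/R = 6.291/0.15 ≈ 41.9 rad/s.

ω ≈ 41.9 rad/s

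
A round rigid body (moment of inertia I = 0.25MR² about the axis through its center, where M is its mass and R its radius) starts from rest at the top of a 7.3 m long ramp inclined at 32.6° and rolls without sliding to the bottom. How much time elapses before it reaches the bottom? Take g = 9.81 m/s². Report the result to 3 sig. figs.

Here I = 0.25MR², so the shape factor k = I/(MR²) = 0.25.
Translational: Mg sinθ − f = Ma. Rotational about the CM: fR = Iα = kMRa, so f = kMa.
Hence a = g sinθ/(1+k) = 9.81×sin32.6°/1.25 = 4.228 m/s².
With constant a from rest, t = √(2L/a) = √(2·7.3/4.228) ≈ 1.86 s.

t ≈ 1.86 s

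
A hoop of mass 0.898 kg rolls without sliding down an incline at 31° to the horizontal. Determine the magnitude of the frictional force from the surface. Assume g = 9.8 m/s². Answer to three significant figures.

f ≈ 2.27 N

Here I = MR², so the shape factor k = I/(MR²) = 1.
Translational: Mg sinθ − f = Ma. Rotational about the CM: fR = Iα = kMRa, so f = kMa.
Combining, a = g sinθ/(1+k) and f = kMa = kMg sinθ/(1+k).
f = 1 × 0.898 × 9.8 × sin31° / 2 ≈ 2.27 N.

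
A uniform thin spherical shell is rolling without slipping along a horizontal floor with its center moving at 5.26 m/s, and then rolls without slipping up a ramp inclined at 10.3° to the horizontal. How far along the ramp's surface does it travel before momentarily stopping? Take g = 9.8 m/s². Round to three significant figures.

With I = (2/3)MR², the ratio k = I/(MR²) is 2/3.
Pure rolling means v = ωR; then KE = ½Mv² + ½I(v/R)² = ½(1+k)Mv² = (5/6)Mv².
Setting this equal to Mgh gives the vertical rise h = (1+k)v₀²/(2g) = 1.667×5.26²/(2×9.8) = 2.353 m.
Along the incline, d = h/sinθ = 2.353/sin10.3° ≈ 13.2 m.

d ≈ 13.2 m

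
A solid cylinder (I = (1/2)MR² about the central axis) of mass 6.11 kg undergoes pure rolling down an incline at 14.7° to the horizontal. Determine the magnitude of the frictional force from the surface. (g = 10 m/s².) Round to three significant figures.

f ≈ 5.17 N

With I = (1/2)MR², the ratio k = I/(MR²) is 0.5.
Along the incline Mg sinθ − f = Ma, and torque about the center fR = Iα = kMR²(a/R) gives f = kMa.
Combining, a = g sinθ/(1+k) and f = kMa = kMg sinθ/(1+k).
f = 0.5 × 6.11 × 10 × sin14.7° / 1.5 ≈ 5.17 N.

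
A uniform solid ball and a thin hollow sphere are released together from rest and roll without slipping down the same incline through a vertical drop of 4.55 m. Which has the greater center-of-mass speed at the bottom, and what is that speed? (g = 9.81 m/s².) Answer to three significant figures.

For rolling without slipping, Mgh = ½(1+k)Mv² where k = I/(MR²), so v = √(2gh/(1+k)).
Uniform solid ball: k = 0.4, giving v = √(2×9.81×4.55/1.4) = 7.985 m/s.
Thin hollow sphere: k = 2/3, giving v = √(2×9.81×4.55/1.667) = 7.319 m/s.
The smaller k wins: the uniform solid ball, at ≈ 7.99 m/s.

the uniform solid ball, at v ≈ 7.99 m/s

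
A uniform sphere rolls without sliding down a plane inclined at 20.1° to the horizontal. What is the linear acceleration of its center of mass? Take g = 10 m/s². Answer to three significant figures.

For this body I = (2/5)MR², i.e. k = I/(MR²) = 0.4.
Along the incline Mg sinθ − f = Ma, and torque about the center fR = Iα = kMR²(a/R) gives f = kMa.
Eliminating f: Mg sinθ = (1+k)Ma, so a = g sinθ/(1+k) = 10 × sin20.1° / 1.4 ≈ 2.45 m/s².

a ≈ 2.45 m/s²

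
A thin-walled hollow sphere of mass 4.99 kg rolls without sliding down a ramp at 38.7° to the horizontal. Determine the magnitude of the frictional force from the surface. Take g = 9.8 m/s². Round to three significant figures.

The moment of inertia is (2/3)MR², giving k ≡ I/(MR²) = 2/3.
Newton's second law down the slope: Mg sinθ − f = Ma. The torque equation fR = Iα (with α = a/R) gives f = kMa.
Combining, a = g sinθ/(1+k) and f = kMa = kMg sinθ/(1+k).
f = (2/3) × 4.99 × 9.8 × sin38.7° / 1.667 ≈ 12.2 N.

f ≈ 12.2 N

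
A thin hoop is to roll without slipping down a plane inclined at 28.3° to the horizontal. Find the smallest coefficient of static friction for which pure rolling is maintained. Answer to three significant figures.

μ_min ≈ 0.269

Here I = MR², so the shape factor k = I/(MR²) = 1.
Along the incline Mg sinθ − f = Ma, and torque about the center fR = Iα = kMR²(a/R) gives f = kMa.
These give a = g sinθ/(1+k) and the required friction f = kMg sinθ/(1+k).
With N = Mg cosθ, the no-slip condition f ≤ μN gives μ_min = f/N = k tanθ/(1+k).
μ_min = 1 × tan28.3° / 2 ≈ 0.269.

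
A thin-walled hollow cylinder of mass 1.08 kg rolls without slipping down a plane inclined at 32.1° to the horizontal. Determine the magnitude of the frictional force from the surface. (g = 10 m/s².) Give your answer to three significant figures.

f ≈ 2.87 N

For this body I = MR², i.e. k = I/(MR²) = 1.
Newton's second law down the slope: Mg sinθ − f = Ma. The torque equation fR = Iα (with α = a/R) gives f = kMa.
Combining, a = g sinθ/(1+k) and f = kMa = kMg sinθ/(1+k).
f = 1 × 1.08 × 10 × sin32.1° / 2 ≈ 2.87 N.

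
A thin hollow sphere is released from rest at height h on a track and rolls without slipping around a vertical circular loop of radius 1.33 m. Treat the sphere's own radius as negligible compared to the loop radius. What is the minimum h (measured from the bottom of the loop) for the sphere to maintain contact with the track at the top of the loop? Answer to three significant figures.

h_min ≈ 3.77 m

For this body I = (2/3)MR², i.e. k = I/(MR²) = 2/3.
At the top of the loop, the minimum-contact condition is Mg = Mv_top²/r, so v_top² = gr.
With ω = v/R, the kinetic energy at speed v is ½(1+k)Mv² = (5/6)Mv².
Energy conservation from release (height h) to the top (height 2r): Mgh = Mg(2r) + (5/6)M·gr.
Thus h_min = 2r + (1+k)r/2 = r(2 + 1.667/2) = 1.33 × 2.833 ≈ 3.77 m.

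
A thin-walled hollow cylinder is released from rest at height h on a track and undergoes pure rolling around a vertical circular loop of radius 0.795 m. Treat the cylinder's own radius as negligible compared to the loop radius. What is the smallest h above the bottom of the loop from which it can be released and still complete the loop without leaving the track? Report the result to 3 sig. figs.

h_min ≈ 2.39 m

Here I = MR², so the shape factor k = I/(MR²) = 1.
At the top of the loop, the minimum-contact condition is Mg = Mv_top²/r, so v_top² = gr.
With ω = v/R, the kinetic energy at speed v is ½(1+k)Mv² = Mv².
Energy conservation from release (height h) to the top (height 2r): Mgh = Mg(2r) + M·gr.
Thus h_min = 2r + (1+k)r/2 = r(2 + 2/2) = 0.795 × 3 ≈ 2.39 m.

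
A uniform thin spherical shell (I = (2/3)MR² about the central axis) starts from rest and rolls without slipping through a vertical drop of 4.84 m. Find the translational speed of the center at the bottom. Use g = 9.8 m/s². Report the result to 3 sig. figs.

For this body I = (2/3)MR², i.e. k = I/(MR²) = 2/3.
Rolling without slipping gives ω = v/R, so the total kinetic energy is ½Mv² + ½Iω² = ½(1+k)Mv² = (5/6)Mv².
Energy conservation: Mgh = (5/6)Mv², so v = √(2gh/(1+k)) = √(2 × 9.8 × 4.84 / 1.667) ≈ 7.54 m/s.

v ≈ 7.54 m/s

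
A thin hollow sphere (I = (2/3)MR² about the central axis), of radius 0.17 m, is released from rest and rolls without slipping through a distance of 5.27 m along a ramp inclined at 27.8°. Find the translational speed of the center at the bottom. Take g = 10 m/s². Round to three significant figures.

v ≈ 5.43 m/s

The moment of inertia is (2/3)MR², giving k ≡ I/(MR²) = 2/3.
Since it rolls without slipping, ω = v/R and KE = ½Mv² + ½Iω² = ½(1+k)Mv² = (5/6)Mv².
The vertical drop is h = L sinθ = 5.27 × sin27.8° = 2.458 m.
Energy conservation: Mgh = (5/6)Mv², so v = √(2gh/(1+k)) = √(2 × 10 × 2.458 / 1.667) ≈ 5.43 m/s.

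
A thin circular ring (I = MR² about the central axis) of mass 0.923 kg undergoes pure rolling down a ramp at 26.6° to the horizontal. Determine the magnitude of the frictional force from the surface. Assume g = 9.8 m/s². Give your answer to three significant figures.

With I = MR², the ratio k = I/(MR²) is 1.
Newton's second law down the slope: Mg sinθ − f = Ma. The torque equation fR = Iα (with α = a/R) gives f = kMa.
Combining, a = g sinθ/(1+k) and f = kMa = kMg sinθ/(1+k).
f = 1 × 0.923 × 9.8 × sin26.6° / 2 ≈ 2.03 N.

f ≈ 2.03 N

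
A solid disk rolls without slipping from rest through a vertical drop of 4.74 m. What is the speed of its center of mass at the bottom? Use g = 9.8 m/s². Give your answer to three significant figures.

v ≈ 7.87 m/s

Here I = (1/2)MR², so the shape factor k = I/(MR²) = 0.5.
Since it rolls without slipping, ω = v/R and KE = ½Mv² + ½Iω² = ½(1+k)Mv² = (3/4)Mv².
Setting Mgh = (3/4)Mv² gives v = √(2gh/(1+k)) = √(2·9.8·4.74/1.5) ≈ 7.87 m/s.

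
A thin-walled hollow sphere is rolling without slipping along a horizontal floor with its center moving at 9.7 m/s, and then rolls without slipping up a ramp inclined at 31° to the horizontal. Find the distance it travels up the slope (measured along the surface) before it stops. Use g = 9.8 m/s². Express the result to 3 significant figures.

d ≈ 15.5 m

The moment of inertia is (2/3)MR², giving k ≡ I/(MR²) = 2/3.
The rolling condition ω = v/R makes the rotational term ½I(v/R)² = ½kMv², so KE_total = ½(1+k)Mv² = (5/6)Mv².
Setting this equal to Mgh gives the vertical rise h = (1+k)v₀²/(2g) = 1.667×9.7²/(2×9.8) = 8.001 m.
The distance along the slope is d = h/sinθ = 8.001/sin31° ≈ 15.5 m.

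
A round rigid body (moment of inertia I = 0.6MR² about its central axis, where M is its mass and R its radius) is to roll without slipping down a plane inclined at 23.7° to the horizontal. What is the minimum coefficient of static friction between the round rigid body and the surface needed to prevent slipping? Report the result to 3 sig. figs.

μ_min ≈ 0.165

The moment of inertia is 0.6MR², giving k ≡ I/(MR²) = 0.6.
Newton's second law down the slope: Mg sinθ − f = Ma. The torque equation fR = Iα (with α = a/R) gives f = kMa.
These give a = g sinθ/(1+k) and the required friction f = kMg sinθ/(1+k).
With N = Mg cosθ, the no-slip condition f ≤ μN gives μ_min = f/N = k tanθ/(1+k).
μ_min = 0.6 × tan23.7° / 1.6 ≈ 0.165.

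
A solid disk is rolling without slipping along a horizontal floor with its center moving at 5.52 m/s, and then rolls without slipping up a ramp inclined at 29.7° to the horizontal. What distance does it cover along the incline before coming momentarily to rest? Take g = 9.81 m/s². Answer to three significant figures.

The moment of inertia is (1/2)MR², giving k ≡ I/(MR²) = 0.5.
Rolling without slipping gives ω = v/R, so the total kinetic energy is ½Mv² + ½Iω² = ½(1+k)Mv² = (3/4)Mv².
Setting this equal to Mgh gives the vertical rise h = (1+k)v₀²/(2g) = 1.5×5.52²/(2×9.81) = 2.33 m.
Along the incline, d = h/sinθ = 2.33/sin29.7° ≈ 4.70 m.

d ≈ 4.70 m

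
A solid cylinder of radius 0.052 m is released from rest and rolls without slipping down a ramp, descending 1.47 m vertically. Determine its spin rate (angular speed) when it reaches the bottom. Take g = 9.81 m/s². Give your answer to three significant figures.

ω ≈ 84.3 rad/s

The moment of inertia is (1/2)MR², giving k ≡ I/(MR²) = 0.5.
Since it rolls without slipping, ω = v/R and KE = ½Mv² + ½Iω² = ½(1+k)Mv² = (3/4)Mv².
Energy conservation Mgh = ½(1+k)Mv² gives v = √(2gh/(1+k)) = √(2 × 9.81 × 1.47 / 1.5) = 4.385 m/s.
Then ω = v/R = 4.385 / 0.052 ≈ 84.3 rad/s.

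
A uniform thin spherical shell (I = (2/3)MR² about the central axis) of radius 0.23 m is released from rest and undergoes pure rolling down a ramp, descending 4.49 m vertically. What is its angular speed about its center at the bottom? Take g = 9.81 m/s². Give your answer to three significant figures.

ω ≈ 31.6 rad/s

The moment of inertia is (2/3)MR², giving k ≡ I/(MR²) = 2/3.
Since it rolls without slipping, ω = v/R and KE = ½Mv² + ½Iω² = ½(1+k)Mv² = (5/6)Mv².
Energy conservation Mgh = ½(1+k)Mv² gives v = √(2gh/(1+k)) = √(2 × 9.81 × 4.49 / 1.667) = 7.27 m/s.
Then ω = v/R = 7.27 / 0.23 ≈ 31.6 rad/s.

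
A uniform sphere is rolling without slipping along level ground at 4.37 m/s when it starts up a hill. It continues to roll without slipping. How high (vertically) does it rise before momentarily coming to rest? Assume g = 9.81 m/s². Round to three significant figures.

h ≈ 1.36 m

The moment of inertia is (2/5)MR², giving k ≡ I/(MR²) = 0.4.
Rolling without slipping gives ω = v/R, so the total kinetic energy is ½Mv² + ½Iω² = ½(1+k)Mv² = (7/10)Mv².
All of this converts to potential energy at the highest point: (7/10)Mv₀² = Mgh.
Thus h = (1+k)v₀²/(2g) = 1.4 × 4.37² / (2 × 9.81) ≈ 1.36 m.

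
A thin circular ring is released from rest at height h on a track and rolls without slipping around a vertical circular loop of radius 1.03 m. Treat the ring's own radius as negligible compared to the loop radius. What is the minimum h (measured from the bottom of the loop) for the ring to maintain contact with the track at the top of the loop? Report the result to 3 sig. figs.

With I = MR², the ratio k = I/(MR²) is 1.
At the top, contact is just lost when gravity alone supplies the centripetal force: Mg = Mv_top²/r, i.e. v_top² = gr.
With ω = v/R, the kinetic energy at speed v is ½(1+k)Mv² = Mv².
Energy conservation from release (height h) to the top (height 2r): Mgh = Mg(2r) + M·gr.
Thus h_min = 2r + (1+k)r/2 = r(2 + 2/2) = 1.03 × 3 ≈ 3.09 m.

h_min ≈ 3.09 m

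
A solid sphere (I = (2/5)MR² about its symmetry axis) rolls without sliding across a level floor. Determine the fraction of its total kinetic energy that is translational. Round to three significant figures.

With I = (2/5)MR², the ratio k = I/(MR²) is 0.4.
With ω = v/R, KE_trans = ½Mv² and KE_rot = ½Iω² = ½kMv², so KE_total = ½(1+k)Mv².
The translational fraction is therefore 1/(1+k) = 1/1.4 ≈ 0.714.

fraction ≈ 0.714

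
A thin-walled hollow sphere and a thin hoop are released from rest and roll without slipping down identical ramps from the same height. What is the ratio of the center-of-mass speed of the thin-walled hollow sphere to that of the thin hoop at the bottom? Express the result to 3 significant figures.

v_ratio ≈ 1.10

Each satisfies Mgh = ½(1+k)Mv² with k = I/(MR²), so v ∝ 1/√(1+k).
For the thin-walled hollow sphere k = 2/3; for the thin hoop k = 1.
v₁/v₂ = √((1+k₂)/(1+k₁)) = √(2/1.667) ≈ 1.10.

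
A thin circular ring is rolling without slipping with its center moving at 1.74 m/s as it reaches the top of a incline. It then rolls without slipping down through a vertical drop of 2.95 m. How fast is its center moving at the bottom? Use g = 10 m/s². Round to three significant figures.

For this body I = MR², i.e. k = I/(MR²) = 1.
Since it rolls without slipping, ω = v/R and KE = ½Mv² + ½Iω² = ½(1+k)Mv² = Mv².
Conserving energy between top and bottom: Mv² = Mv₀² + Mgh, hence v² = v₀² + 2gh/(1+k).
v = √(1.74² + 2×10×2.95/2) = √32.53 ≈ 5.70 m/s.

v ≈ 5.70 m/s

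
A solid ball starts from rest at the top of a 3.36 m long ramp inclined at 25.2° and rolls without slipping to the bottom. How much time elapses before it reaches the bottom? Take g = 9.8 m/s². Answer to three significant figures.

t ≈ 1.50 s

Here I = (2/5)MR², so the shape factor k = I/(MR²) = 0.4.
Newton's second law down the slope: Mg sinθ − f = Ma. The torque equation fR = Iα (with α = a/R) gives f = kMa.
Hence a = g sinθ/(1+k) = 9.8×sin25.2°/1.4 = 2.98 m/s².
Starting from rest, L = ½at², so t = √(2L/a) = √(2×3.36/2.98) ≈ 1.50 s.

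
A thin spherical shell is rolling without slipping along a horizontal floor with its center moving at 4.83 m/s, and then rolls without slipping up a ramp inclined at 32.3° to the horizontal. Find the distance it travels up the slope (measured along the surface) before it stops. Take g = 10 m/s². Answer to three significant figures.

d ≈ 3.64 m

Here I = (2/3)MR², so the shape factor k = I/(MR²) = 2/3.
Rolling without slipping gives ω = v/R, so the total kinetic energy is ½Mv² + ½Iω² = ½(1+k)Mv² = (5/6)Mv².
Setting this equal to Mgh gives the vertical rise h = (1+k)v₀²/(2g) = 1.667×4.83²/(2×10) = 1.944 m.
Along the incline, d = h/sinθ = 1.944/sin32.3° ≈ 3.64 m.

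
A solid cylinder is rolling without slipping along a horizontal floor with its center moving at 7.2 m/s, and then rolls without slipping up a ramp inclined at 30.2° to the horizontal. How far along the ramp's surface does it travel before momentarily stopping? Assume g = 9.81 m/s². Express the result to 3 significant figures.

d ≈ 7.88 m

With I = (1/2)MR², the ratio k = I/(MR²) is 0.5.
Rolling without slipping gives ω = v/R, so the total kinetic energy is ½Mv² + ½Iω² = ½(1+k)Mv² = (3/4)Mv².
Setting this equal to Mgh gives the vertical rise h = (1+k)v₀²/(2g) = 1.5×7.2²/(2×9.81) = 3.963 m.
Along the incline, d = h/sinθ = 3.963/sin30.2° ≈ 7.88 m.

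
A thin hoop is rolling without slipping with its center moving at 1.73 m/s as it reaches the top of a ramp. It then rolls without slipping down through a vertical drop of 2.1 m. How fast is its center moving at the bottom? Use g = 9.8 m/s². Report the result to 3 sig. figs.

For this body I = MR², i.e. k = I/(MR²) = 1.
The rolling condition ω = v/R makes the rotational term ½I(v/R)² = ½kMv², so KE_total = ½(1+k)Mv² = Mv².
Conserving energy between top and bottom: Mv² = Mv₀² + Mgh, hence v² = v₀² + 2gh/(1+k).
v = √(1.73² + 2×9.8×2.1/2) = √23.57 ≈ 4.86 m/s.

v ≈ 4.86 m/s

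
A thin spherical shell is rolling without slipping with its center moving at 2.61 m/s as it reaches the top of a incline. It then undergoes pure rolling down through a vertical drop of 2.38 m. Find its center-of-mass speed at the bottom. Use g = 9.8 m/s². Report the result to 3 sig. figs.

The moment of inertia is (2/3)MR², giving k ≡ I/(MR²) = 2/3.
Since it rolls without slipping, ω = v/R and KE = ½Mv² + ½Iω² = ½(1+k)Mv² = (5/6)Mv².
Conserving energy between top and bottom: (5/6)Mv² = (5/6)Mv₀² + Mgh, hence v² = v₀² + 2gh/(1+k).
v = √(2.61² + 2×9.8×2.38/1.667) = √34.8 ≈ 5.90 m/s.

v ≈ 5.90 m/s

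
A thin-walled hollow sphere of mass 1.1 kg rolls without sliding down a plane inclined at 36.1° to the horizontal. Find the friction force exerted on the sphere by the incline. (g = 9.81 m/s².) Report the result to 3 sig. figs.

For this body I = (2/3)MR², i.e. k = I/(MR²) = 2/3.
Translational: Mg sinθ − f = Ma. Rotational about the CM: fR = Iα = kMRa, so f = kMa.
Combining, a = g sinθ/(1+k) and f = kMa = kMg sinθ/(1+k).
f = (2/3) × 1.1 × 9.81 × sin36.1° / 1.667 ≈ 2.54 N.

f ≈ 2.54 N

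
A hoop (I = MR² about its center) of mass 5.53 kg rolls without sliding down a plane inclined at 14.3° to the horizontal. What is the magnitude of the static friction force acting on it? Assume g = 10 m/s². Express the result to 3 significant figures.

Here I = MR², so the shape factor k = I/(MR²) = 1.
Newton's second law down the slope: Mg sinθ − f = Ma. The torque equation fR = Iα (with α = a/R) gives f = kMa.
Combining, a = g sinθ/(1+k) and f = kMa = kMg sinθ/(1+k).
f = 1 × 5.53 × 10 × sin14.3° / 2 ≈ 6.83 N.

f ≈ 6.83 N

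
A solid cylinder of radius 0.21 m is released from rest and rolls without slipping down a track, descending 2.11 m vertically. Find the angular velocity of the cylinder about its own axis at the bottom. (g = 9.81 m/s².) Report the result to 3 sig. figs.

ω ≈ 25.0 rad/s

With I = (1/2)MR², the ratio k = I/(MR²) is 0.5.
Pure rolling means v = ωR; then KE = ½Mv² + ½I(v/R)² = ½(1+k)Mv² = (3/4)Mv².
Energy conservation Mgh = ½(1+k)Mv² gives v = √(2gh/(1+k)) = √(2 × 9.81 × 2.11 / 1.5) = 5.253 m/s.
Then ω = v/R = 5.253 / 0.21 ≈ 25.0 rad/s.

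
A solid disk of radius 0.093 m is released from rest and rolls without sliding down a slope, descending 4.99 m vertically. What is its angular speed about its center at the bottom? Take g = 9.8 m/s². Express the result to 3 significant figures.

ω ≈ 86.8 rad/s

The moment of inertia is (1/2)MR², giving k ≡ I/(MR²) = 0.5.
Pure rolling means v = ωR; then KE = ½Mv² + ½I(v/R)² = ½(1+k)Mv² = (3/4)Mv².
Energy conservation Mgh = ½(1+k)Mv² gives v = √(2gh/(1+k)) = √(2 × 9.8 × 4.99 / 1.5) = 8.075 m/s.
Then ω = v/R = 8.075 / 0.093 ≈ 86.8 rad/s.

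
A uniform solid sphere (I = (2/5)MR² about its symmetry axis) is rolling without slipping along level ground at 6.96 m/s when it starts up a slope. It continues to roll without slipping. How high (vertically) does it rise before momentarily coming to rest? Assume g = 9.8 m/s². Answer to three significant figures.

h ≈ 3.46 m

Here I = (2/5)MR², so the shape factor k = I/(MR²) = 0.4.
Pure rolling means v = ωR; then KE = ½Mv² + ½I(v/R)² = ½(1+k)Mv² = (7/10)Mv².
At the top the kinetic energy is zero, so (7/10)Mv₀² = Mgh.
Thus h = (1+k)v₀²/(2g) = 1.4 × 6.96² / (2 × 9.8) ≈ 3.46 m.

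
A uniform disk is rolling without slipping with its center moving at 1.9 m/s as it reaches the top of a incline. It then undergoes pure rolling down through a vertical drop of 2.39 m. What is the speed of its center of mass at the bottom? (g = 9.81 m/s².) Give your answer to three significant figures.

v ≈ 5.91 m/s

With I = (1/2)MR², the ratio k = I/(MR²) is 0.5.
Since it rolls without slipping, ω = v/R and KE = ½Mv² + ½Iω² = ½(1+k)Mv² = (3/4)Mv².
Conserving energy between top and bottom: (3/4)Mv² = (3/4)Mv₀² + Mgh, hence v² = v₀² + 2gh/(1+k).
v = √(1.9² + 2×9.81×2.39/1.5) = √34.87 ≈ 5.91 m/s.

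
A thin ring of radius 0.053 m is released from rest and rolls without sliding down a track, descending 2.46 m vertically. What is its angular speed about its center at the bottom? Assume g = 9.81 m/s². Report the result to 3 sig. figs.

For this body I = MR², i.e. k = I/(MR²) = 1.
Since it rolls without slipping, ω = v/R and KE = ½Mv² + ½Iω² = ½(1+k)Mv² = Mv².
Energy conservation Mgh = ½(1+k)Mv² gives v = √(2gh/(1+k)) = √(2 × 9.81 × 2.46 / 2) = 4.912 m/s.
The angular speed follows from ω = v/R = 4.912/0.053 ≈ 92.7 rad/s.

ω ≈ 92.7 rad/s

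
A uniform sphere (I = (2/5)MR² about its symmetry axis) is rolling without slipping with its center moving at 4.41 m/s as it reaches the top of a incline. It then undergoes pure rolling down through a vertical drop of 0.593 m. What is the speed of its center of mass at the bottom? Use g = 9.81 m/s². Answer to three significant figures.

v ≈ 5.27 m/s

With I = (2/5)MR², the ratio k = I/(MR²) is 0.4.
Since it rolls without slipping, ω = v/R and KE = ½Mv² + ½Iω² = ½(1+k)Mv² = (7/10)Mv².
Conserving energy between top and bottom: (7/10)Mv² = (7/10)Mv₀² + Mgh, hence v² = v₀² + 2gh/(1+k).
v = √(4.41² + 2×9.81×0.593/1.4) = √27.76 ≈ 5.27 m/s.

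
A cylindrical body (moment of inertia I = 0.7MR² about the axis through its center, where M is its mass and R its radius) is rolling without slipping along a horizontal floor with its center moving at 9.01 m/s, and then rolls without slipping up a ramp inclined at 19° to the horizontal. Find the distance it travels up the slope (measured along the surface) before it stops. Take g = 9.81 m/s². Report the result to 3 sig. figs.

Here I = 0.7MR², so the shape factor k = I/(MR²) = 0.7.
Since it rolls without slipping, ω = v/R and KE = ½Mv² + ½Iω² = ½(1+k)Mv² = (17/20)Mv².
Setting this equal to Mgh gives the vertical rise h = (1+k)v₀²/(2g) = 1.7×9.01²/(2×9.81) = 7.034 m.
Along the incline, d = h/sinθ = 7.034/sin19° ≈ 21.6 m.

d ≈ 21.6 m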